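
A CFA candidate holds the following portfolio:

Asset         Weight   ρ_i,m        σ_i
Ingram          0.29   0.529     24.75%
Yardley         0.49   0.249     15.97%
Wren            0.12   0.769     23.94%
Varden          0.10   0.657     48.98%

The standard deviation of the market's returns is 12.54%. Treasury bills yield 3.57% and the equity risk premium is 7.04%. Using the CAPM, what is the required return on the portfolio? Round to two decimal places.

9.84%

β_Ingram = 0.529 × 24.75% / 12.54% = 1.0441
β_Yardley = 0.249 × 15.97% / 12.54% = 0.3171
β_Wren = 0.769 × 23.94% / 12.54% = 1.4681
β_Varden = 0.657 × 48.98% / 12.54% = 2.5662
β_P = Σ w_i β_i = 0.29×1.0441 + 0.49×0.3171 + 0.12×1.4681 + 0.10×2.5662 = 0.8910
E(R_P) = R_f + β_P × MRP = 3.57% + 0.8910 × 7.04% = 9.84%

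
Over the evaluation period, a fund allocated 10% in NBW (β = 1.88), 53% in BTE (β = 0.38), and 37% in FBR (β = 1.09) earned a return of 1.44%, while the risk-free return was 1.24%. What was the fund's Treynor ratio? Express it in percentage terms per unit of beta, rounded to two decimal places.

0.25%

β_P = 0.10×1.88 + 0.53×0.38 + 0.37×1.09 = 0.7927
Treynor = (R_P − R_f) / β_P = (1.44% − 1.24%) / 0.7927 = 0.20% / 0.7927 = 0.25%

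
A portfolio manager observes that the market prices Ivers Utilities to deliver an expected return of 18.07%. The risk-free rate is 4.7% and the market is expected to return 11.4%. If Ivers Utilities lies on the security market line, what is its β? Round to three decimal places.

1.996

MRP = 11.4% − 4.7% = 6.70%
β = (E(R) − R_f) / MRP = (18.07% − 4.7%) / 6.7% = 13.37% / 6.7% = 1.996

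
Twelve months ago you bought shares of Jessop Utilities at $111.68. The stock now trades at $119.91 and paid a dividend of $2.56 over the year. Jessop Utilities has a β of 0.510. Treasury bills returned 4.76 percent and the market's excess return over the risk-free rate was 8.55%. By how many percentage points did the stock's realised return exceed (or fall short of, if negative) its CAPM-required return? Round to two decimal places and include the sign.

+0.54%

Realised HPR = (P1 + D1 − P0) / P0 = (119.91 + 2.56 − 111.68) / 111.68 = 10.79 / 111.68 = 9.6615%
CAPM required = R_f + β·MRP = 4.76% + 0.510 × 8.55% = 9.12050%
α = realised − required = 9.6615% − 9.12050% = +0.54%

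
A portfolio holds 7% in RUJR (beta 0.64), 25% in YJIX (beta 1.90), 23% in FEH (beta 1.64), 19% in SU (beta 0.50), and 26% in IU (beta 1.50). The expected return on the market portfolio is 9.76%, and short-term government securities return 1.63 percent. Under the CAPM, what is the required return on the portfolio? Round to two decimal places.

12.87%

β_P = Σ w_i β_i = 0.07×0.64 + 0.25×1.90 + 0.23×1.64 + 0.19×0.50 + 0.26×1.50 = 1.3820
MRP = 9.76% − 1.63% = 8.13%
E(R_P) = R_f + β_P × MRP = 1.63% + 1.3820 × 8.13% = 12.87%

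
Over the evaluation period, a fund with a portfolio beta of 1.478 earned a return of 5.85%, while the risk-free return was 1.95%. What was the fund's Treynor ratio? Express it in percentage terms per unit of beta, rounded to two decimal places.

Treynor = (R_P − R_f) / β_P = (5.85% − 1.95%) / 1.4780 = 3.90% / 1.4780 = 2.64%

2.64%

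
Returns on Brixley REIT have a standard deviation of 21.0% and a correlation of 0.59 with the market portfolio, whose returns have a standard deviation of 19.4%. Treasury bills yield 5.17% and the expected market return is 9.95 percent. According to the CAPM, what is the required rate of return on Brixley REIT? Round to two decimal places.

β = ρ × σ_i / σ_m = 0.59 × 21.0% / 19.4% = 0.6387
MRP = 9.95% − 5.17% = 4.78%
E(R) = 5.17% + 0.6387 × 4.78% = 8.22%

8.22%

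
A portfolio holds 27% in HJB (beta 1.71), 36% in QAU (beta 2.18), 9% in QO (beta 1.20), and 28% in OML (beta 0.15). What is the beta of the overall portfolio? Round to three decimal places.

1.397

β_P = Σ w_i β_i = 0.27×1.71 + 0.36×2.18 + 0.09×1.20 + 0.28×0.15 = 1.3965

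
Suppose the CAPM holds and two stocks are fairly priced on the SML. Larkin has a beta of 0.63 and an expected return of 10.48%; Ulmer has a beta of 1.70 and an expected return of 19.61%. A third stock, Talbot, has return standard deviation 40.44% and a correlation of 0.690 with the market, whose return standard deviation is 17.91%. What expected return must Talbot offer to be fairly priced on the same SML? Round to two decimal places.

18.40%

MRP = (19.61% − 10.48%) / (1.70 − 0.63) = 8.5327%
R_f = 10.48% − 0.63 × 8.5327% = 5.1044%
β_Talbot = ρ·σ_i/σ_m = 0.690 × 40.44 / 17.91 = 1.5580
E(R_Talbot) = R_f + β × MRP = 5.1044% + 1.5580 × 8.5327% = 18.40%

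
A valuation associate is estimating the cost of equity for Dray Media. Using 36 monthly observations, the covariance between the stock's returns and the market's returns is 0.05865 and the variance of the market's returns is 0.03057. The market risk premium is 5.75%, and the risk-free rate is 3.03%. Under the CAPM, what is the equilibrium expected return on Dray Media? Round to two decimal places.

β = Cov(R_i, R_m) / Var(R_m) = 0.05865 / 0.03057 = 1.9185
E(R) = R_f + β × MRP = 3.03% + 1.9185 × 5.75% = 14.06%

14.06%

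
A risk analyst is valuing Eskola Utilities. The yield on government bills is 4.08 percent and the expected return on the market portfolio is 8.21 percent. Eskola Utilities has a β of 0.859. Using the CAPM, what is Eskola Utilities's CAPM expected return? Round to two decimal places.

7.63%

Market risk premium = E(R_m) − R_f = 8.21% − 4.08% = 4.13%
E(R) = R_f + β × MRP = 4.08% + 0.859 × 4.13% = 7.63%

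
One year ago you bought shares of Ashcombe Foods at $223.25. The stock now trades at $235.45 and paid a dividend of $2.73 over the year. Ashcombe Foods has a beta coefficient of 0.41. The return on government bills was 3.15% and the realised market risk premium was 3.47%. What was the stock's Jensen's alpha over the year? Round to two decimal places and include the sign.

Realised HPR = (P1 + D1 − P0) / P0 = (235.45 + 2.73 − 223.25) / 223.25 = 14.93 / 223.25 = 6.6876%
CAPM required = R_f + β·MRP = 3.15% + 0.41 × 3.47% = 4.5727%
α = realised − required = 6.6876% − 4.5727% = +2.11%

+2.11%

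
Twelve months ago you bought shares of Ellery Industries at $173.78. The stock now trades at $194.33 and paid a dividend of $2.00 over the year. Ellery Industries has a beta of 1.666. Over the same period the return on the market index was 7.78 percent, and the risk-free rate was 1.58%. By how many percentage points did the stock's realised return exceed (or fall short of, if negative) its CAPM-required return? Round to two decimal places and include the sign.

+1.07%

Realised HPR = (P1 + D1 − P0) / P0 = (194.33 + 2.00 − 173.78) / 173.78 = 22.55 / 173.78 = 12.9762%
MRP = 7.78% − 1.58% = 6.20%
CAPM required = R_f + β·MRP = 1.58% + 1.666 × 6.20% = 11.90920%
α = realised − required = 12.9762% − 11.90920% = +1.07%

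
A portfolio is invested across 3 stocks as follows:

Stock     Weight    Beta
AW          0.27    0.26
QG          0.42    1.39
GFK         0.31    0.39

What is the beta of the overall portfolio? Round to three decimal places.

0.775

β_P = Σ w_i β_i = 0.27×0.26 + 0.42×1.39 + 0.31×0.39 = 0.7749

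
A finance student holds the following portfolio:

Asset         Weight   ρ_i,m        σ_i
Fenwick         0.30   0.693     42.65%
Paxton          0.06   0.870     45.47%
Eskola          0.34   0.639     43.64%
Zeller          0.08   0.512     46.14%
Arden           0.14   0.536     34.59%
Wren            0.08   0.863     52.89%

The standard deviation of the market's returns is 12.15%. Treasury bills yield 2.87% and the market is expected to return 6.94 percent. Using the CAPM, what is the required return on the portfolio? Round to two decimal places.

12.54%

β_Fenwick = 0.693 × 42.65% / 12.15% = 2.4326
β_Paxton = 0.870 × 45.47% / 12.15% = 3.2559
β_Eskola = 0.639 × 43.64% / 12.15% = 2.2951
β_Zeller = 0.512 × 46.14% / 12.15% = 1.9443
β_Arden = 0.536 × 34.59% / 12.15% = 1.5259
β_Wren = 0.863 × 52.89% / 12.15% = 3.7567
β_P = Σ w_i β_i = 0.30×2.4326 + 0.06×3.2559 + 0.34×2.2951 + 0.08×1.9443 + 0.14×1.5259 + 0.08×3.7567 = 2.3752
MRP = 6.94% − 2.87% = 4.07%
E(R_P) = R_f + β_P × MRP = 2.87% + 2.3752 × 4.07% = 12.54%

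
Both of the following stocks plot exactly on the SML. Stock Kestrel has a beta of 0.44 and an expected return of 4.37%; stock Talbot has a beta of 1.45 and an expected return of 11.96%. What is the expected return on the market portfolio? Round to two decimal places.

8.58%

Both satisfy E(R) = R_f + β·MRP, so the slope of the SML is
MRP = (11.96% − 4.37%) / (1.45 − 0.44) = 7.59% / 1.01 = 7.5149%
R_f = E(R_Kestrel) − β_Kestrel·MRP = 4.37% − 0.44 × 7.5149% = 1.0634%
E(R_m) = R_f + MRP = 1.0634% + 7.5149% = 8.58%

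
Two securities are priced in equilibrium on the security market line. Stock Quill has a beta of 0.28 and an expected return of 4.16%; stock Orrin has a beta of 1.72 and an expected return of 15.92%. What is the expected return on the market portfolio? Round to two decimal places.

Both satisfy E(R) = R_f + β·MRP, so the slope of the SML is
MRP = (15.92% − 4.16%) / (1.72 − 0.28) = 11.76% / 1.44 = 8.1667%
R_f = E(R_Quill) − β_Quill·MRP = 4.16% − 0.28 × 8.1667% = 1.8733%
E(R_m) = R_f + MRP = 1.8733% + 8.1667% = 10.04%

10.04%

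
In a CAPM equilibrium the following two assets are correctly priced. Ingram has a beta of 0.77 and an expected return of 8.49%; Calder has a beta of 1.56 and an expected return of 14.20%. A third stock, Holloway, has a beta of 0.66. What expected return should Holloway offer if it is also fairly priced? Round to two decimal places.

MRP (SML slope) = (14.20% − 8.49%) / (1.56 − 0.77) = 5.71% / 0.79 = 7.2278%
R_f (intercept) = 8.49% − 0.77 × 7.2278% = 2.9246%
E(R_Holloway) = R_f + β × MRP = 2.9246% + 0.66 × 7.2278% = 7.69%

7.69%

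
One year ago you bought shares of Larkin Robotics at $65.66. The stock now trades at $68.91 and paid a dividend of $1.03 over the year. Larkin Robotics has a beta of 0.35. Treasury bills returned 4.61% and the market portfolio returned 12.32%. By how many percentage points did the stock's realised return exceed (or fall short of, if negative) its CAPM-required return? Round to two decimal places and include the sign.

-0.79%

Realised HPR = (P1 + D1 − P0) / P0 = (68.91 + 1.03 − 65.66) / 65.66 = 4.28 / 65.66 = 6.5184%
MRP = 12.32% − 4.61% = 7.71%
CAPM required = R_f + β·MRP = 4.61% + 0.35 × 7.71% = 7.3085%
α = realised − required = 6.5184% − 7.3085% = -0.79%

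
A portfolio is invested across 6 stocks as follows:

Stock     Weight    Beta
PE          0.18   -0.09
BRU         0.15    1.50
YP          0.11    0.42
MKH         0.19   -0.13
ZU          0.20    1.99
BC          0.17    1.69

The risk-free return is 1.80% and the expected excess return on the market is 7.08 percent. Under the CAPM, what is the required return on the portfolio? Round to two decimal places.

β_P = Σ w_i β_i = 0.18×-0.09 + 0.15×1.50 + 0.11×0.42 + 0.19×-0.13 + 0.20×1.99 + 0.17×1.69 = 0.9156
E(R_P) = R_f + β_P × MRP = 1.80% + 0.9156 × 7.08% = 8.28%

8.28%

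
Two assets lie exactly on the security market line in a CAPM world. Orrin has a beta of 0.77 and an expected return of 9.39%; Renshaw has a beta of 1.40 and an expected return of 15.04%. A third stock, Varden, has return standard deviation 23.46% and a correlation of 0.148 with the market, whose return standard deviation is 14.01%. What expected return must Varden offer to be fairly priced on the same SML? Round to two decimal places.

MRP = (15.04% − 9.39%) / (1.40 − 0.77) = 8.9683%
R_f = 9.39% − 0.77 × 8.9683% = 2.4844%
β_Varden = ρ·σ_i/σ_m = 0.148 × 23.46 / 14.01 = 0.2478
E(R_Varden) = R_f + β × MRP = 2.4844% + 0.2478 × 8.9683% = 4.71%

4.71%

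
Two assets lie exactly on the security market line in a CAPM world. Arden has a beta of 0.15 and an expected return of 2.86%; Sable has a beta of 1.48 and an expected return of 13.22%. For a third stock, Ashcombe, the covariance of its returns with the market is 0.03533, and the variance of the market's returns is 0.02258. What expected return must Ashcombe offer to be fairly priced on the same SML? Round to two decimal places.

MRP = (13.22% − 2.86%) / (1.48 − 0.15) = 7.7895%
R_f = 2.86% − 0.15 × 7.7895% = 1.6916%
β_Ashcombe = Cov / Var(R_m) = 0.03533 / 0.02258 = 1.5647
E(R_Ashcombe) = R_f + β × MRP = 1.6916% + 1.5647 × 7.7895% = 13.88%

13.88%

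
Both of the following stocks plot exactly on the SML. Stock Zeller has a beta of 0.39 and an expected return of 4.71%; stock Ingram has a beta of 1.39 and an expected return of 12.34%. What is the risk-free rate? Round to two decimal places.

Both satisfy E(R) = R_f + β·MRP, so the slope of the SML is
MRP = (12.34% − 4.71%) / (1.39 − 0.39) = 7.63% / 1.00 = 7.6300%
R_f = E(R_Zeller) − β_Zeller·MRP = 4.71% − 0.39 × 7.6300% = 1.7343%

1.73%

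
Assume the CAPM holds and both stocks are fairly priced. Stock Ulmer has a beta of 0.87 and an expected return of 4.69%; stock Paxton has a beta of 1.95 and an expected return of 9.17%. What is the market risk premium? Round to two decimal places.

4.15%

Both satisfy E(R) = R_f + β·MRP, so the slope of the SML is
MRP = (9.17% − 4.69%) / (1.95 − 0.87) = 4.48% / 1.08 = 4.1481%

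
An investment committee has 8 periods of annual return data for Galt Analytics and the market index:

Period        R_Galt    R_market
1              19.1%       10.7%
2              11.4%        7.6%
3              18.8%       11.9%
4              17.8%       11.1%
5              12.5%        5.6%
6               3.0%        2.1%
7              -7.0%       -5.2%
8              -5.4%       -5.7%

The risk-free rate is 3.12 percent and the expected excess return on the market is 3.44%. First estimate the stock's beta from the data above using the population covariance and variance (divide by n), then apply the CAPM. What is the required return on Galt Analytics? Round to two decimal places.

Mean R_i = (19.1 + 11.4 + 18.8 + 17.8 + 12.5 + 3.0 − 7.0 − 5.4) / 8 = 8.7750%
Mean R_m = (10.7 + 7.6 + 11.9 + 11.1 + 5.6 + 2.1 − 5.2 − 5.7) / 8 = 4.7625%
Σ(R_i − R̄_i)(R_m − R̄_m) = 521.4625  ⇒  Cov = 521.4625 / 8 = 65.1828
Σ(R_m − R̄_m)² = 350.9188  ⇒  Var(R_m) = 350.9188 / 8 = 43.8649
β = Cov / Var(R_m) = 65.1828 / 43.8649 = 1.4860
E(R) = R_f + β × MRP = 3.12% + 1.4860 × 3.44% = 8.23%

8.23%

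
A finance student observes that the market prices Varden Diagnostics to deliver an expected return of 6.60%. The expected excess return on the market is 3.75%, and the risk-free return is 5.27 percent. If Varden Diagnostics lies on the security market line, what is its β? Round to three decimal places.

0.355

β = (E(R) − R_f) / MRP = (6.60% − 5.27%) / 3.75% = 1.33% / 3.75% = 0.355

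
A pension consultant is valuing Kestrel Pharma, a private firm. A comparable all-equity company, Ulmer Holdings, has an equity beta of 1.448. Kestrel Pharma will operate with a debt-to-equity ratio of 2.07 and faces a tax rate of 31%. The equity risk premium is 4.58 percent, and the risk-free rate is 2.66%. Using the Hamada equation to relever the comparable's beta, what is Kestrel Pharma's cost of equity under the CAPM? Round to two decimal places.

18.76%

β_L = β_U × [1 + (1 − t)(D/E)] = 1.448 × [1 + (1 − 0.31) × 2.07]
    = 1.448 × [1 + 0.69 × 2.07] = 1.448 × 2.4283 = 3.5162
E(R) = R_f + β_L × MRP = 2.66% + 3.5162 × 4.58% = 18.76%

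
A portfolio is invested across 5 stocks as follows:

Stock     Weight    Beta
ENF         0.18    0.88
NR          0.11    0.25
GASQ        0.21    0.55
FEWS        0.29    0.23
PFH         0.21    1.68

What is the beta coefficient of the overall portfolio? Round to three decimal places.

0.721

β_P = Σ w_i β_i = 0.18×0.88 + 0.11×0.25 + 0.21×0.55 + 0.29×0.23 + 0.21×1.68 = 0.7209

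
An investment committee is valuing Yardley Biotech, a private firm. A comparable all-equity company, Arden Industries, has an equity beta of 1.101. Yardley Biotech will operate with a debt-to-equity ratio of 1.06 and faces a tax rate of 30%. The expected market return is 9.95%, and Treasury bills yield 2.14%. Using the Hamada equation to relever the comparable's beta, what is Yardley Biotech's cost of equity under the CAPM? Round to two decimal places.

17.12%

β_L = β_U × [1 + (1 − t)(D/E)] = 1.101 × [1 + (1 − 0.30) × 1.06]
    = 1.101 × [1 + 0.70 × 1.06] = 1.101 × 1.7420 = 1.9179
MRP = 9.95% − 2.14% = 7.81%
E(R) = R_f + β_L × MRP = 2.14% + 1.9179 × 7.81% = 17.12%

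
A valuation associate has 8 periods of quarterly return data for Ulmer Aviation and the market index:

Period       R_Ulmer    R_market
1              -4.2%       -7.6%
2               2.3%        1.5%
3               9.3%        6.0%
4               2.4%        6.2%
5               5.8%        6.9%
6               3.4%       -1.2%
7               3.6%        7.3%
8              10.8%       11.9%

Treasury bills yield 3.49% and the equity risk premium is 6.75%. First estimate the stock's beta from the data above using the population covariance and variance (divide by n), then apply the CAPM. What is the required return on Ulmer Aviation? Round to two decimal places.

Mean R_i = (-4.2 + 2.3 + 9.3 + 2.4 + 5.8 + 3.4 + 3.6 + 10.8) / 8 = 4.1750%
Mean R_m = (-7.6 + 1.5 + 6.0 + 6.2 + 6.9 − 1.2 + 7.3 + 11.9) / 8 = 3.8750%
Σ(R_i − R̄_i)(R_m − R̄_m) = 167.3650  ⇒  Cov = 167.3650 / 8 = 20.9206
Σ(R_m − R̄_m)² = 258.2750  ⇒  Var(R_m) = 258.2750 / 8 = 32.2844
β = Cov / Var(R_m) = 20.9206 / 32.2844 = 0.6480
E(R) = R_f + β × MRP = 3.49% + 0.6480 × 6.75% = 7.86%

7.86%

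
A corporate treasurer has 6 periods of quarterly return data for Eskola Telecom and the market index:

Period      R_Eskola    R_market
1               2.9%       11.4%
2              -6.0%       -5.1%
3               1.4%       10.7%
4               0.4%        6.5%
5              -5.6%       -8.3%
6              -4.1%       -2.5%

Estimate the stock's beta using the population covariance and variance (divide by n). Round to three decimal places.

0.447

Mean R_i = (2.9 − 6.0 + 1.4 + 0.4 − 5.6 − 4.1) / 6 = -1.8333%
Mean R_m = (11.4 − 5.1 + 10.7 + 6.5 − 8.3 − 2.5) / 6 = 2.1167%
Σ(R_i − R̄_i)(R_m − R̄_m) = 161.2533  ⇒  Cov = 161.2533 / 6 = 26.8756
Σ(R_m − R̄_m)² = 360.9683  ⇒  Var(R_m) = 360.9683 / 6 = 60.1614
β = Cov / Var(R_m) = 26.8756 / 60.1614 = 0.4467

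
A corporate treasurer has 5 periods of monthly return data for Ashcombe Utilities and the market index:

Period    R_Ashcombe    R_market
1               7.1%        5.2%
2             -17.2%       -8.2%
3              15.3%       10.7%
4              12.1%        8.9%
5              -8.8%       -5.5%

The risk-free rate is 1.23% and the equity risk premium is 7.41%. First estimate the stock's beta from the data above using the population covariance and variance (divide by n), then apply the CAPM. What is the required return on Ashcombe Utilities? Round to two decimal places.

Mean R_i = (7.1 − 17.2 + 15.3 + 12.1 − 8.8) / 5 = 1.7000%
Mean R_m = (5.2 − 8.2 + 10.7 + 8.9 − 5.5) / 5 = 2.2200%
Σ(R_i − R̄_i)(R_m − R̄_m) = 478.8900  ⇒  Cov = 478.8900 / 5 = 95.7780
Σ(R_m − R̄_m)² = 293.5880  ⇒  Var(R_m) = 293.5880 / 5 = 58.7176
β = Cov / Var(R_m) = 95.7780 / 58.7176 = 1.6312
E(R) = R_f + β × MRP = 1.23% + 1.6312 × 7.41% = 13.32%

13.32%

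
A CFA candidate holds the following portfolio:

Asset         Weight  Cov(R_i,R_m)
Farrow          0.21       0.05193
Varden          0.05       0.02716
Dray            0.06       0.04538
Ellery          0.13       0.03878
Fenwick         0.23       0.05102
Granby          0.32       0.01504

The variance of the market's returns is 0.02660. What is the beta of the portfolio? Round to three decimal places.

β_Farrow = 0.05193 / 0.02660 = 1.9523
β_Varden = 0.02716 / 0.02660 = 1.0211
β_Dray = 0.04538 / 0.02660 = 1.7060
β_Ellery = 0.03878 / 0.02660 = 1.4579
β_Fenwick = 0.05102 / 0.02660 = 1.9180
β_Granby = 0.01504 / 0.02660 = 0.5654
β_P = Σ w_i β_i = 0.21×1.9523 + 0.05×1.0211 + 0.06×1.7060 + 0.13×1.4579 + 0.23×1.9180 + 0.32×0.5654 = 1.3750

1.375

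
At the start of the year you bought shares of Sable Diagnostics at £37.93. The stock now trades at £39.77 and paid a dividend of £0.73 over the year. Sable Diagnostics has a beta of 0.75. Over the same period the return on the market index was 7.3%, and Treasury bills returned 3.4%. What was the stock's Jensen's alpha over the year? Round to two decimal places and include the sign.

Realised HPR = (P1 + D1 − P0) / P0 = (39.77 + 0.73 − 37.93) / 37.93 = 2.57 / 37.93 = 6.7756%
MRP = 7.3% − 3.4% = 3.90%
CAPM required = R_f + β·MRP = 3.4% + 0.75 × 3.9% = 6.3250%
α = realised − required = 6.7756% − 6.3250% = +0.45%

+0.45%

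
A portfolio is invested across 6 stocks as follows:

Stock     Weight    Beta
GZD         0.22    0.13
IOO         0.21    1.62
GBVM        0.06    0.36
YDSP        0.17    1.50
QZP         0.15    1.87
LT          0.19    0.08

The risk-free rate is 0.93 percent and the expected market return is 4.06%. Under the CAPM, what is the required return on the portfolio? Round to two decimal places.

3.88%

β_P = Σ w_i β_i = 0.22×0.13 + 0.21×1.62 + 0.06×0.36 + 0.17×1.50 + 0.15×1.87 + 0.19×0.08 = 0.9411
MRP = 4.06% − 0.93% = 3.13%
E(R_P) = R_f + β_P × MRP = 0.93% + 0.9411 × 3.13% = 3.88%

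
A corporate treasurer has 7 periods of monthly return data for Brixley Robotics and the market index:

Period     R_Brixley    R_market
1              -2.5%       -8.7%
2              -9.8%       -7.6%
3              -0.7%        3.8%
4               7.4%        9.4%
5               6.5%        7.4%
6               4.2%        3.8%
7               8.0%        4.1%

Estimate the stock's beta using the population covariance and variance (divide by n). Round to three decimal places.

Mean R_i = (-2.5 − 9.8 − 0.7 + 7.4 + 6.5 + 4.2 + 8.0) / 7 = 1.8714%
Mean R_m = (-8.7 − 7.6 + 3.8 + 9.4 + 7.4 + 3.8 + 4.1) / 7 = 1.7429%
Σ(R_i − R̄_i)(R_m − R̄_m) = 237.1586  ⇒  Cov = 237.1586 / 7 = 33.8798
Σ(R_m − R̄_m)² = 300.9971  ⇒  Var(R_m) = 300.9971 / 7 = 42.9996
β = Cov / Var(R_m) = 33.8798 / 42.9996 = 0.7879

0.788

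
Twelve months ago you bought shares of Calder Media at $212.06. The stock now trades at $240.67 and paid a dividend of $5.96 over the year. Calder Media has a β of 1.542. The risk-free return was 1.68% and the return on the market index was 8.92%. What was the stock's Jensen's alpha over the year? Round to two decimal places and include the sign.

+3.46%

Realised HPR = (P1 + D1 − P0) / P0 = (240.67 + 5.96 − 212.06) / 212.06 = 34.57 / 212.06 = 16.3020%
MRP = 8.92% − 1.68% = 7.24%
CAPM required = R_f + β·MRP = 1.68% + 1.542 × 7.24% = 12.84408%
α = realised − required = 16.3020% − 12.84408% = +3.46%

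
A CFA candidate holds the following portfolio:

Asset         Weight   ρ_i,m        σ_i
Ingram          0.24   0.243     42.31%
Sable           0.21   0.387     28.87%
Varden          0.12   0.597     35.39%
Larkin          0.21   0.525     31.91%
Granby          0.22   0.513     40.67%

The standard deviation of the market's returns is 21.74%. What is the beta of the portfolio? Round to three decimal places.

0.711

β_Ingram = 0.243 × 42.31% / 21.74% = 0.4729
β_Sable = 0.387 × 28.87% / 21.74% = 0.5139
β_Varden = 0.597 × 35.39% / 21.74% = 0.9718
β_Larkin = 0.525 × 31.91% / 21.74% = 0.7706
β_Granby = 0.513 × 40.67% / 21.74% = 0.9597
β_P = Σ w_i β_i = 0.24×0.4729 + 0.21×0.5139 + 0.12×0.9718 + 0.21×0.7706 + 0.22×0.9597 = 0.7110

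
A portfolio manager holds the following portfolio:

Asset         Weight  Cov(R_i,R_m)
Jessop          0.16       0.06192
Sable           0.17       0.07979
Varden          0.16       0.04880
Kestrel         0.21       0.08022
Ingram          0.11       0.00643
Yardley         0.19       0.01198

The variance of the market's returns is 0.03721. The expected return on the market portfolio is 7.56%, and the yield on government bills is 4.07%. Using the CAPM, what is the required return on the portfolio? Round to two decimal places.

8.86%

β_Jessop = 0.06192 / 0.03721 = 1.6641
β_Sable = 0.07979 / 0.03721 = 2.1443
β_Varden = 0.04880 / 0.03721 = 1.3115
β_Kestrel = 0.08022 / 0.03721 = 2.1559
β_Ingram = 0.00643 / 0.03721 = 0.1728
β_Yardley = 0.01198 / 0.03721 = 0.3220
β_P = Σ w_i β_i = 0.16×1.6641 + 0.17×2.1443 + 0.16×1.3115 + 0.21×2.1559 + 0.11×0.1728 + 0.19×0.3220 = 1.3736
MRP = 7.56% − 4.07% = 3.49%
E(R_P) = R_f + β_P × MRP = 4.07% + 1.3736 × 3.49% = 8.86%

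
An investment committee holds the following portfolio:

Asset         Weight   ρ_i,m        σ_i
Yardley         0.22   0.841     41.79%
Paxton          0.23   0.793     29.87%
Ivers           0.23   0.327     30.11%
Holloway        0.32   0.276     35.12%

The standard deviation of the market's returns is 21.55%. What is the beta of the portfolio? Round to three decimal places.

0.861

β_Yardley = 0.841 × 41.79% / 21.55% = 1.6309
β_Paxton = 0.793 × 29.87% / 21.55% = 1.0992
β_Ivers = 0.327 × 30.11% / 21.55% = 0.4569
β_Holloway = 0.276 × 35.12% / 21.55% = 0.4498
β_P = Σ w_i β_i = 0.22×1.6309 + 0.23×1.0992 + 0.23×0.4569 + 0.32×0.4498 = 0.8606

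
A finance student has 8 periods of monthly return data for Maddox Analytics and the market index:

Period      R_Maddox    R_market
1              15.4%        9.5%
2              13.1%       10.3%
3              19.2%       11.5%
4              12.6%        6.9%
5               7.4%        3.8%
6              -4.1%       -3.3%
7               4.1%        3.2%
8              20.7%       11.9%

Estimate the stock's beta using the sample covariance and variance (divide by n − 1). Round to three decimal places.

Mean R_i = (15.4 + 13.1 + 19.2 + 12.6 + 7.4 − 4.1 + 4.1 + 20.7) / 8 = 11.0500%
Mean R_m = (9.5 + 10.3 + 11.5 + 6.9 + 3.8 − 3.3 + 3.2 + 11.9) / 8 = 6.7250%
Σ(R_i − R̄_i)(R_m − R̄_m) = 295.5800  ⇒  Cov = 295.5800 / 7 = 42.2257
Σ(R_m − R̄_m)² = 191.5750  ⇒  Var(R_m) = 191.5750 / 7 = 27.3679
β = Cov / Var(R_m) = 42.2257 / 27.3679 = 1.5429

1.543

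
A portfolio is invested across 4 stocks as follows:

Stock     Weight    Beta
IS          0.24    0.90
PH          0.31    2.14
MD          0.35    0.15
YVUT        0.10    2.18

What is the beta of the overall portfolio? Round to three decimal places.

1.150

β_P = Σ w_i β_i = 0.24×0.90 + 0.31×2.14 + 0.35×0.15 + 0.10×2.18 = 1.1499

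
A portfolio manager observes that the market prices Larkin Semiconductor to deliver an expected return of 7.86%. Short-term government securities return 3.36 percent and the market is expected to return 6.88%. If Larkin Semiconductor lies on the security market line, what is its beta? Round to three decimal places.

MRP = 6.88% − 3.36% = 3.52%
β = (E(R) − R_f) / MRP = (7.86% − 3.36%) / 3.52% = 4.50% / 3.52% = 1.278

1.278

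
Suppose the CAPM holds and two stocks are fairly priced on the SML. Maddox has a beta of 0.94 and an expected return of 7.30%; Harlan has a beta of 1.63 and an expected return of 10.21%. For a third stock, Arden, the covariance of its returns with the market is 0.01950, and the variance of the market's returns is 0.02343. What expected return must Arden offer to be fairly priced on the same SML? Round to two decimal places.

MRP = (10.21% − 7.30%) / (1.63 − 0.94) = 4.2174%
R_f = 7.30% − 0.94 × 4.2174% = 3.3356%
β_Arden = Cov / Var(R_m) = 0.01950 / 0.02343 = 0.8323
E(R_Arden) = R_f + β × MRP = 3.3356% + 0.8323 × 4.2174% = 6.85%

6.85%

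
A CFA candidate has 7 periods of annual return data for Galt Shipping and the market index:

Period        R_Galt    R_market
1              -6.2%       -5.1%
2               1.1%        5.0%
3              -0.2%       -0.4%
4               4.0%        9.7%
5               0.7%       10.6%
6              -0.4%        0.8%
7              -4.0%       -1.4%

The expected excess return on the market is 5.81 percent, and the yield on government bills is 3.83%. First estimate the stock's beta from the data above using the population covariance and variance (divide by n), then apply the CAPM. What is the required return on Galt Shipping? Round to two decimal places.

Mean R_i = (-6.2 + 1.1 − 0.2 + 4.0 + 0.7 − 0.4 − 4.0) / 7 = -0.7143%
Mean R_m = (-5.1 + 5.0 − 0.4 + 9.7 + 10.6 + 0.8 − 1.4) / 7 = 2.7429%
Σ(R_i − R̄_i)(R_m − R̄_m) = 102.4143  ⇒  Cov = 102.4143 / 7 = 14.6306
Σ(R_m − R̄_m)² = 207.5571  ⇒  Var(R_m) = 207.5571 / 7 = 29.6510
β = Cov / Var(R_m) = 14.6306 / 29.6510 = 0.4934
E(R) = R_f + β × MRP = 3.83% + 0.4934 × 5.81% = 6.70%

6.70%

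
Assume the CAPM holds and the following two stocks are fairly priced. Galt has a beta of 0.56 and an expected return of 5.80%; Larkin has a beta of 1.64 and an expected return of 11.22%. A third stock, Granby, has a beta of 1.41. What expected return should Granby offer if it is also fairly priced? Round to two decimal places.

10.07%

MRP (SML slope) = (11.22% − 5.80%) / (1.64 − 0.56) = 5.42% / 1.08 = 5.0185%
R_f (intercept) = 5.80% − 0.56 × 5.0185% = 2.9896%
E(R_Granby) = R_f + β × MRP = 2.9896% + 1.41 × 5.0185% = 10.07%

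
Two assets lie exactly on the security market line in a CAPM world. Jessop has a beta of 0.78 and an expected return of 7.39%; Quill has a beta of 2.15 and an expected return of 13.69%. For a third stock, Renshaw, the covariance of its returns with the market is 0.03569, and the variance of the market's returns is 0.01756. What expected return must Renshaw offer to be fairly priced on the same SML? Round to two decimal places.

13.15%

MRP = (13.69% − 7.39%) / (2.15 − 0.78) = 4.5985%
R_f = 7.39% − 0.78 × 4.5985% = 3.8032%
β_Renshaw = Cov / Var(R_m) = 0.03569 / 0.01756 = 2.0325
E(R_Renshaw) = R_f + β × MRP = 3.8032% + 2.0325 × 4.5985% = 13.15%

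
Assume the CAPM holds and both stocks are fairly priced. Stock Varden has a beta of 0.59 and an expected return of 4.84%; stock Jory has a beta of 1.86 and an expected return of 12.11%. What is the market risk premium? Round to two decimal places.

5.72%

Both satisfy E(R) = R_f + β·MRP, so the slope of the SML is
MRP = (12.11% − 4.84%) / (1.86 − 0.59) = 7.27% / 1.27 = 5.7244%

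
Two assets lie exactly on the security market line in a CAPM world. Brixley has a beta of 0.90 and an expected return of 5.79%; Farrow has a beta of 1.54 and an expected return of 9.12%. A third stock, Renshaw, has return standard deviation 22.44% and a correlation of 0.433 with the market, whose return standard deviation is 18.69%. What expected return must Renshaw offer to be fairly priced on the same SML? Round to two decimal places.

3.81%

MRP = (9.12% − 5.79%) / (1.54 − 0.90) = 5.2031%
R_f = 5.79% − 0.90 × 5.2031% = 1.1072%
β_Renshaw = ρ·σ_i/σ_m = 0.433 × 22.44 / 18.69 = 0.5199
E(R_Renshaw) = R_f + β × MRP = 1.1072% + 0.5199 × 5.2031% = 3.81%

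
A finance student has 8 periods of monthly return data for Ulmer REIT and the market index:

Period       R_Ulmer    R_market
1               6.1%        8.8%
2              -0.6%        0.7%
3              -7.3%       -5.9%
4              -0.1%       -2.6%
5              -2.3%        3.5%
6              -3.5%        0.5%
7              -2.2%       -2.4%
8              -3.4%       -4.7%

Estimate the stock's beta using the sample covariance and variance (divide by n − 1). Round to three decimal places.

0.656

Mean R_i = (6.1 − 0.6 − 7.3 − 0.1 − 2.3 − 3.5 − 2.2 − 3.4) / 8 = -1.6625%
Mean R_m = (8.8 + 0.7 − 5.9 − 2.6 + 3.5 + 0.5 − 2.4 − 4.7) / 8 = -0.2625%
Σ(R_i − R̄_i)(R_m − R̄_m) = 104.5588  ⇒  Cov = 104.5588 / 7 = 14.9370
Σ(R_m − R̄_m)² = 159.2988  ⇒  Var(R_m) = 159.2988 / 7 = 22.7570
β = Cov / Var(R_m) = 14.9370 / 22.7570 = 0.6564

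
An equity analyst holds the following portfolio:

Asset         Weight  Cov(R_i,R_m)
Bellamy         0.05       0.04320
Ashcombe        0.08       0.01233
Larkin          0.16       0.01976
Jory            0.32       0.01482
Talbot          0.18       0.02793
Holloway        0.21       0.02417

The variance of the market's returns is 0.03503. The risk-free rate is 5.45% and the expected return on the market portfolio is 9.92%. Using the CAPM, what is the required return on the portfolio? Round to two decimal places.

β_Bellamy = 0.04320 / 0.03503 = 1.2332
β_Ashcombe = 0.01233 / 0.03503 = 0.3520
β_Larkin = 0.01976 / 0.03503 = 0.5641
β_Jory = 0.01482 / 0.03503 = 0.4231
β_Talbot = 0.02793 / 0.03503 = 0.7973
β_Holloway = 0.02417 / 0.03503 = 0.6900
β_P = Σ w_i β_i = 0.05×1.2332 + 0.08×0.3520 + 0.16×0.5641 + 0.32×0.4231 + 0.18×0.7973 + 0.21×0.6900 = 0.6039
MRP = 9.92% − 5.45% = 4.47%
E(R_P) = R_f + β_P × MRP = 5.45% + 0.6039 × 4.47% = 8.15%

8.15%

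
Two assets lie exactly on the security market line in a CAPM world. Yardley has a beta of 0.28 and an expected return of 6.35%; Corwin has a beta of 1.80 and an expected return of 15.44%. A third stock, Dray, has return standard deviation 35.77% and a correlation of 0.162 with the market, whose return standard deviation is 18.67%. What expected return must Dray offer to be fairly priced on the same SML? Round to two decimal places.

MRP = (15.44% − 6.35%) / (1.80 − 0.28) = 5.9803%
R_f = 6.35% − 0.28 × 5.9803% = 4.6755%
β_Dray = ρ·σ_i/σ_m = 0.162 × 35.77 / 18.67 = 0.3104
E(R_Dray) = R_f + β × MRP = 4.6755% + 0.3104 × 5.9803% = 6.53%

6.53%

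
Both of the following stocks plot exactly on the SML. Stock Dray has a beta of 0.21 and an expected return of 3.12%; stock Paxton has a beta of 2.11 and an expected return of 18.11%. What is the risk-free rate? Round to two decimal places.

Both satisfy E(R) = R_f + β·MRP, so the slope of the SML is
MRP = (18.11% − 3.12%) / (2.11 − 0.21) = 14.99% / 1.90 = 7.8895%
R_f = E(R_Dray) − β_Dray·MRP = 3.12% − 0.21 × 7.8895% = 1.4632%

1.46%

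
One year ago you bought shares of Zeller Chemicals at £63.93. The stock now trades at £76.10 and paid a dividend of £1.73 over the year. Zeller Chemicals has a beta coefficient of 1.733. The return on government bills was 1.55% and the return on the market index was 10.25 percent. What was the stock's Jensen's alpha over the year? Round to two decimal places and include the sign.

Realised HPR = (P1 + D1 − P0) / P0 = (76.10 + 1.73 − 63.93) / 63.93 = 13.90 / 63.93 = 21.7425%
MRP = 10.25% − 1.55% = 8.70%
CAPM required = R_f + β·MRP = 1.55% + 1.733 × 8.70% = 16.62710%
α = realised − required = 21.7425% − 16.62710% = +5.12%

+5.12%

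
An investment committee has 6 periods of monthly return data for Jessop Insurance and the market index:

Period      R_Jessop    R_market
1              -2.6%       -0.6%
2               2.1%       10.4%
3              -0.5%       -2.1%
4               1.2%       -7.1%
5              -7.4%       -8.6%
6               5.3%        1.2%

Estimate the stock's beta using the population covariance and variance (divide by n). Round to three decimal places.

0.363

Mean R_i = (-2.6 + 2.1 − 0.5 + 1.2 − 7.4 + 5.3) / 6 = -0.3167%
Mean R_m = (-0.6 + 10.4 − 2.1 − 7.1 − 8.6 + 1.2) / 6 = -1.1333%
Σ(R_i − R̄_i)(R_m − R̄_m) = 83.7767  ⇒  Cov = 83.7767 / 6 = 13.9628
Σ(R_m − R̄_m)² = 231.0333  ⇒  Var(R_m) = 231.0333 / 6 = 38.5056
β = Cov / Var(R_m) = 13.9628 / 38.5056 = 0.3626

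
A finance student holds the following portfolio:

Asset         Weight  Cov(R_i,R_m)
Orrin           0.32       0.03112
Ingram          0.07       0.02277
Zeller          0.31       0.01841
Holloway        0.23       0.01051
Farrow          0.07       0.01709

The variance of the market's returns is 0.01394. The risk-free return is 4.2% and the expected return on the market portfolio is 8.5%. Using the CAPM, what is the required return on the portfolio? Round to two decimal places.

β_Orrin = 0.03112 / 0.01394 = 2.2324
β_Ingram = 0.02277 / 0.01394 = 1.6334
β_Zeller = 0.01841 / 0.01394 = 1.3207
β_Holloway = 0.01051 / 0.01394 = 0.7539
β_Farrow = 0.01709 / 0.01394 = 1.2260
β_P = Σ w_i β_i = 0.32×2.2324 + 0.07×1.6334 + 0.31×1.3207 + 0.23×0.7539 + 0.07×1.2260 = 1.4973
MRP = 8.5% − 4.2% = 4.30%
E(R_P) = R_f + β_P × MRP = 4.2% + 1.4973 × 4.3% = 10.64%

10.64%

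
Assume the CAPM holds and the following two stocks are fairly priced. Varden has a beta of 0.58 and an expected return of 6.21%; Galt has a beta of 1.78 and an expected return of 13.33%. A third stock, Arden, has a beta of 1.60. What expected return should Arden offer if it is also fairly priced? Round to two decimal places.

MRP (SML slope) = (13.33% − 6.21%) / (1.78 − 0.58) = 7.12% / 1.20 = 5.9333%
R_f (intercept) = 6.21% − 0.58 × 5.9333% = 2.7687%
E(R_Arden) = R_f + β × MRP = 2.7687% + 1.60 × 5.9333% = 12.26%

12.26%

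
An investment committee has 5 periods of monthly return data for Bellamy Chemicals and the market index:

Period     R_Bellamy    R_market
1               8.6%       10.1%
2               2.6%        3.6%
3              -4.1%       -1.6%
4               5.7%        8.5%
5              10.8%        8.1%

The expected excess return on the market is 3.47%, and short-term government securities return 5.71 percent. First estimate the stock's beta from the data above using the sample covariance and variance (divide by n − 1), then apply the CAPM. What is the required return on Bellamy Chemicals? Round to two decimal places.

Mean R_i = (8.6 + 2.6 − 4.1 + 5.7 + 10.8) / 5 = 4.7200%
Mean R_m = (10.1 + 3.6 − 1.6 + 8.5 + 8.1) / 5 = 5.7400%
Σ(R_i − R̄_i)(R_m − R̄_m) = 103.2460  ⇒  Cov = 103.2460 / 4 = 25.8115
Σ(R_m − R̄_m)² = 90.6520  ⇒  Var(R_m) = 90.6520 / 4 = 22.6630
β = Cov / Var(R_m) = 25.8115 / 22.6630 = 1.1389
E(R) = R_f + β × MRP = 5.71% + 1.1389 × 3.47% = 9.66%

9.66%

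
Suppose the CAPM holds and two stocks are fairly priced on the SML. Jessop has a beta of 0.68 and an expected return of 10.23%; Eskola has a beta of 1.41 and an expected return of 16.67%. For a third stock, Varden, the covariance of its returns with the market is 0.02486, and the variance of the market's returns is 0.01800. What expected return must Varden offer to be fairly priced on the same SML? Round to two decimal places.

16.42%

MRP = (16.67% − 10.23%) / (1.41 − 0.68) = 8.8219%
R_f = 10.23% − 0.68 × 8.8219% = 4.2311%
β_Varden = Cov / Var(R_m) = 0.02486 / 0.01800 = 1.3811
E(R_Varden) = R_f + β × MRP = 4.2311% + 1.3811 × 8.8219% = 16.42%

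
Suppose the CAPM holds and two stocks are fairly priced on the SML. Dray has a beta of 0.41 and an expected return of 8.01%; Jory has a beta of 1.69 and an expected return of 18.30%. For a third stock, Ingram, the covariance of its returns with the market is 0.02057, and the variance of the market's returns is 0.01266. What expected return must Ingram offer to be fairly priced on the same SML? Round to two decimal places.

17.78%

MRP = (18.30% − 8.01%) / (1.69 − 0.41) = 8.0391%
R_f = 8.01% − 0.41 × 8.0391% = 4.7140%
β_Ingram = Cov / Var(R_m) = 0.02057 / 0.01266 = 1.6248
E(R_Ingram) = R_f + β × MRP = 4.7140% + 1.6248 × 8.0391% = 17.78%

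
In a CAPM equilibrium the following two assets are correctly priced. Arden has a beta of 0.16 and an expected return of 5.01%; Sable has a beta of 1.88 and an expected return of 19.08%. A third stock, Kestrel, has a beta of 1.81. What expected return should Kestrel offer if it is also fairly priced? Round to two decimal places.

MRP (SML slope) = (19.08% − 5.01%) / (1.88 − 0.16) = 14.07% / 1.72 = 8.1802%
R_f (intercept) = 5.01% − 0.16 × 8.1802% = 3.7012%
E(R_Kestrel) = R_f + β × MRP = 3.7012% + 1.81 × 8.1802% = 18.51%

18.51%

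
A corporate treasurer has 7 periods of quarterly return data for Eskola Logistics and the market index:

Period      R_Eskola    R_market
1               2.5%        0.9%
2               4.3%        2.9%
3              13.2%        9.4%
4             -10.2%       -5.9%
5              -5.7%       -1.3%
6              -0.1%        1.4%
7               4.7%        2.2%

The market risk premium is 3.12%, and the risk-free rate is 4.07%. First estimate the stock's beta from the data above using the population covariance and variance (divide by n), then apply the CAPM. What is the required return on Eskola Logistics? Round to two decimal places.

9.07%

Mean R_i = (2.5 + 4.3 + 13.2 − 10.2 − 5.7 − 0.1 + 4.7) / 7 = 1.2429%
Mean R_m = (0.9 + 2.9 + 9.4 − 5.9 − 1.3 + 1.4 + 2.2) / 7 = 1.3714%
Σ(R_i − R̄_i)(R_m − R̄_m) = 204.6586  ⇒  Cov = 204.6586 / 7 = 29.2369
Σ(R_m − R̄_m)² = 127.7143  ⇒  Var(R_m) = 127.7143 / 7 = 18.2449
β = Cov / Var(R_m) = 29.2369 / 18.2449 = 1.6025
E(R) = R_f + β × MRP = 4.07% + 1.6025 × 3.12% = 9.07%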